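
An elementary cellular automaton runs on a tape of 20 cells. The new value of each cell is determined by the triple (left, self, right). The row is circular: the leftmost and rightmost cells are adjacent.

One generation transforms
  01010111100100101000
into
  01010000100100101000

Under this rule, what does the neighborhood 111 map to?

At position 6 the neighborhood is 111; the next row has 0 there.

0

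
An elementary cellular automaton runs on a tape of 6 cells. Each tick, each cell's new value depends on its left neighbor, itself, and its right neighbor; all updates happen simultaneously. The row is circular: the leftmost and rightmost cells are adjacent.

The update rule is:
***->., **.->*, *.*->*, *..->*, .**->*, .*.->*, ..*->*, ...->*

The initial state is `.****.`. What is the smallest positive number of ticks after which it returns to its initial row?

**..**
.****.

2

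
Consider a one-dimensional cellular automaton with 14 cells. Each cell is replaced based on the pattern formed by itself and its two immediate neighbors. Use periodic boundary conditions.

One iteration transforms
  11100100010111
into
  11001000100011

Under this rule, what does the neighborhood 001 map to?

At position 4 the neighborhood is 001; the next row has 1 there.

1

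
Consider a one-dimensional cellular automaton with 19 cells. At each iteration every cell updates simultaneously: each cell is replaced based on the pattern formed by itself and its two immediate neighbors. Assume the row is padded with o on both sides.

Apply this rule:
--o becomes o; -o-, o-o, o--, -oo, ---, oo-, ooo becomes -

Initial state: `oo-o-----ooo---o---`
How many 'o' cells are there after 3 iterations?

--------o-----o---o
-------o-----o---o-
------o-----o---o--
count of o: 3

3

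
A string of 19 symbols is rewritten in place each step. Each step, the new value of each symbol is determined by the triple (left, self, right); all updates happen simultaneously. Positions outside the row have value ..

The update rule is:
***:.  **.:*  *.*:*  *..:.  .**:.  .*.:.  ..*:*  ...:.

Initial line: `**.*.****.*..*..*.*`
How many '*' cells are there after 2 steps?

8

step 1: .**.*...**..*..*.*.
step 2: *.**...*.*.*..*.*..
count of *: 8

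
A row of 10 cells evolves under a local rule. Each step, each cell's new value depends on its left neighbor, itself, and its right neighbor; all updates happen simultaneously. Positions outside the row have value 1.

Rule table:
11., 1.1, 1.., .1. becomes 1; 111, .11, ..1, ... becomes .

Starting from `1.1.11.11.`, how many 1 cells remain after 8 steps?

1111.11.11
...11.11..
1...11.11.
11...11.11
.11...11..
1.11...11.
11.11...11
.11.11....
count of 1: 4

4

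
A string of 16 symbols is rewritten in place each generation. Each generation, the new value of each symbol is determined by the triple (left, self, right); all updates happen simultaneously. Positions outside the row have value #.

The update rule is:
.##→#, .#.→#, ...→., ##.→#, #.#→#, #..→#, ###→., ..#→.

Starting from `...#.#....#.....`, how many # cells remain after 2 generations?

8

#..####...##....
##.#..##..###...
count of #: 8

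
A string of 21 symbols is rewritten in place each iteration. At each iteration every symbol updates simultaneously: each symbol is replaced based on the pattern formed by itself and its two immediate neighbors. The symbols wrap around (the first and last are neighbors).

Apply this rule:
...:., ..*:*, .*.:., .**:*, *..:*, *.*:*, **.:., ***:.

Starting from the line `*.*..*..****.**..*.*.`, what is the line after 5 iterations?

*.**.**.**.**.*.*.*.*

.*.**.***...**.**.*.*
*.**.**..*.**.**.*.*.
.**.**.**.**.**.*.*.*
**.**.**.**.**.*.*.*.
*.**.**.**.**.*.*.*.*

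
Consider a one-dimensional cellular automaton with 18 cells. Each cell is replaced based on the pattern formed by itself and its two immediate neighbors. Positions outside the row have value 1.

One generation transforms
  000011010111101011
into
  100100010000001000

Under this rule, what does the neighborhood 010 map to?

1

At position 7 the neighborhood is 010; the next row has 1 there.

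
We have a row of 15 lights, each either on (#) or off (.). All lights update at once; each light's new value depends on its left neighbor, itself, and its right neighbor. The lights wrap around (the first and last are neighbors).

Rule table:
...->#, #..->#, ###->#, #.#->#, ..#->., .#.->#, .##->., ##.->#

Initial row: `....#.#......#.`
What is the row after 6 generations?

##.#####.######

###.########.##
####.########.#
#####.########.
.#####.########
#.#####.#######
##.#####.######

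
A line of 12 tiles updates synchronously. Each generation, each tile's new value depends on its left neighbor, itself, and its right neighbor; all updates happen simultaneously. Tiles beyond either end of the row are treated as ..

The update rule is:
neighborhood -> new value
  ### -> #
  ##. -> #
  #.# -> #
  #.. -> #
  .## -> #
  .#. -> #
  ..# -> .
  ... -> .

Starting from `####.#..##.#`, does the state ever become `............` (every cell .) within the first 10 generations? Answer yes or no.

no

#######.####
############
############  (fixed point — unchanged through generation 10)
generation 10 is ############, still not uniform .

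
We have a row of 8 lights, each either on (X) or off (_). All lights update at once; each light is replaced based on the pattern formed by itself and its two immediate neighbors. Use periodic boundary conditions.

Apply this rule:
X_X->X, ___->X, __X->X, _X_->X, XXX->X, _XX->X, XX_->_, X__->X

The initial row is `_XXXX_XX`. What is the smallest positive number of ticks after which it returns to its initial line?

tick 1: XXXX_XX_
tick 2: XXX_XX_X
tick 3: XX_XX_XX
tick 4: X_XX_XXX
tick 5: _XX_XXXX
tick 6: XX_XXXX_
tick 7: X_XXXX_X
tick 8: _XXXX_XX

8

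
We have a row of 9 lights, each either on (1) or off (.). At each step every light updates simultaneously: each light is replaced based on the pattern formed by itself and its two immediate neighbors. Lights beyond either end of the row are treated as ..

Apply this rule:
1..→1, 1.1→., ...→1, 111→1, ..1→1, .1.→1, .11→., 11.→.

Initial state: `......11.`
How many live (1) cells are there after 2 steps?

7

111111..1
.1111.111
count of 1: 7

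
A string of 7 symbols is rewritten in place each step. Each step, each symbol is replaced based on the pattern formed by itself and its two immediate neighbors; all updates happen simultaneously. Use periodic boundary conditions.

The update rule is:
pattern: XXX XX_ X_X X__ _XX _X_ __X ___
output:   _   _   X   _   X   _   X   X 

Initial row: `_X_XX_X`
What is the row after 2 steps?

step 1: X_XX_X_
step 2: _XX_X_X

_XX_X_X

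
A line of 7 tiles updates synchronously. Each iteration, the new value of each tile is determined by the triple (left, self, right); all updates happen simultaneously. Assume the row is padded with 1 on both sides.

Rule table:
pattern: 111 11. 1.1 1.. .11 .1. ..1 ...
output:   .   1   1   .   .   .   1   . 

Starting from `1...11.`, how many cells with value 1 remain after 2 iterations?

3

iteration 1: 1..1.11
iteration 2: 1.1.1..
count of 1: 3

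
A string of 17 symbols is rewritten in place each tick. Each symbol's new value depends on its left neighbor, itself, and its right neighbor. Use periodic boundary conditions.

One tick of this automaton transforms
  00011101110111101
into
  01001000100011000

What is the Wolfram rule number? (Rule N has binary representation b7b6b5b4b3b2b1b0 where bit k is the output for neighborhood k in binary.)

position 4: 111 → 1  (bit 7 = 1)
position 5: 110 → 0  (bit 6 = 0)
position 6: 101 → 0  (bit 5 = 0)
position 0: 100 → 0  (bit 4 = 0)
position 3: 011 → 0  (bit 3 = 0)
position 16: 010 → 0  (bit 2 = 0)
position 2: 001 → 0  (bit 1 = 0)
position 1: 000 → 1  (bit 0 = 1)
bits b7..b0 = 10000001 = 129

129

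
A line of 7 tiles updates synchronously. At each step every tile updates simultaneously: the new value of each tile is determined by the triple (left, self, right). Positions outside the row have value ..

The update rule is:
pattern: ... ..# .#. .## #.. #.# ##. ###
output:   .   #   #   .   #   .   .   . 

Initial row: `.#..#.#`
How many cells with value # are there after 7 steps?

5

#####.#
......#
.....##
....#..
...###.
..#...#
.###.##
count of #: 5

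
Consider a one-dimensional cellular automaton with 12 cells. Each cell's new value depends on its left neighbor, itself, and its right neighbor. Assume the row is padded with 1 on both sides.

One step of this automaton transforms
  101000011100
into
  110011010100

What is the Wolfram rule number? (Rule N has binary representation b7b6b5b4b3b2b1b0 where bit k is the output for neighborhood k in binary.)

105

position 8: 111 → 0  (bit 7 = 0)
position 0: 110 → 1  (bit 6 = 1)
position 1: 101 → 1  (bit 5 = 1)
position 3: 100 → 0  (bit 4 = 0)
position 7: 011 → 1  (bit 3 = 1)
position 2: 010 → 0  (bit 2 = 0)
position 6: 001 → 0  (bit 1 = 0)
position 4: 000 → 1  (bit 0 = 1)
bits b7..b0 = 01101001 = 105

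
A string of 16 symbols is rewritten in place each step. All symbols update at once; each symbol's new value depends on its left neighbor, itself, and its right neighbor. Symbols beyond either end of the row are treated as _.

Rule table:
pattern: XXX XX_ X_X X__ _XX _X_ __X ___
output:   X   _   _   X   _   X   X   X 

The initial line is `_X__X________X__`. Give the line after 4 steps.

X__XXXXXXXXXX__X

XXXXXXXXXXXXXXXX
_XXXXXXXXXXXXXX_
X_XXXXXXXXXXXX_X
X__XXXXXXXXXX__X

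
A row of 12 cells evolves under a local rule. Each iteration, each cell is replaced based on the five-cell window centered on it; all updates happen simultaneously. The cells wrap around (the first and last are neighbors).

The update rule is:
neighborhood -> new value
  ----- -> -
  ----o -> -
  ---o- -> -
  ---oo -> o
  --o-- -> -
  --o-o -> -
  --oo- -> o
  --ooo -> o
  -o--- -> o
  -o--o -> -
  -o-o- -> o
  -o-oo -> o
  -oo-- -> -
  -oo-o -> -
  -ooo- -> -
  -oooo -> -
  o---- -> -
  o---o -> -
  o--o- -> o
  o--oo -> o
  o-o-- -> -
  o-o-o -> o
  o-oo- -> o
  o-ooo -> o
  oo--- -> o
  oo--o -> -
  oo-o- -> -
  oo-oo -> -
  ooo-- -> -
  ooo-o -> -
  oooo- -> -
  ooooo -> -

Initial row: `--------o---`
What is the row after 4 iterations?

o-----------

iteration 1: ---------o--
iteration 2: ----------o-
iteration 3: -----------o
iteration 4: o-----------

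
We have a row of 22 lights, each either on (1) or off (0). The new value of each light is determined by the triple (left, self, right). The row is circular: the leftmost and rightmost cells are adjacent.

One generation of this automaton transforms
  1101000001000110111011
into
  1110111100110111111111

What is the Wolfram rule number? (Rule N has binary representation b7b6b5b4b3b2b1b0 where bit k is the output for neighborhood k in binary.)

249

position 0: 111 → 1  (bit 7 = 1)
position 1: 110 → 1  (bit 6 = 1)
position 2: 101 → 1  (bit 5 = 1)
position 4: 100 → 1  (bit 4 = 1)
position 13: 011 → 1  (bit 3 = 1)
position 3: 010 → 0  (bit 2 = 0)
position 8: 001 → 0  (bit 1 = 0)
position 5: 000 → 1  (bit 0 = 1)
bits b7..b0 = 11111001 = 249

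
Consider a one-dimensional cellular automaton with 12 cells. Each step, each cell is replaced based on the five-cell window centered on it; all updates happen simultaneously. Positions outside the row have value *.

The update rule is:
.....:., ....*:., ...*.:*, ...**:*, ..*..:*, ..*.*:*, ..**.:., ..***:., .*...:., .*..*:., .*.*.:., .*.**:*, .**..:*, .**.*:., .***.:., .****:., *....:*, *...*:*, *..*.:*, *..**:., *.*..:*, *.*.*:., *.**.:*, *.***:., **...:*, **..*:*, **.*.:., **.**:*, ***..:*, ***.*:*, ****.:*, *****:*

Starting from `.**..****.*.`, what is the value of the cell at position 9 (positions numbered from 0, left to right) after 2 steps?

*

step 1: ****...**..*
step 2: *******.**..
position 9 holds *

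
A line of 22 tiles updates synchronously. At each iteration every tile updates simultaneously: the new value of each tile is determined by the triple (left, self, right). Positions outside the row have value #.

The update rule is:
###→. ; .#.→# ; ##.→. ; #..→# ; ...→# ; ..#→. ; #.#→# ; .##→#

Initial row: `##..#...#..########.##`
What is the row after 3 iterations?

iteration 1: ..#.###.##.#.......##.
iteration 2: #.###..##.########.#.#
iteration 3: .##..#.#.##.......####

.##..#.#.##.......####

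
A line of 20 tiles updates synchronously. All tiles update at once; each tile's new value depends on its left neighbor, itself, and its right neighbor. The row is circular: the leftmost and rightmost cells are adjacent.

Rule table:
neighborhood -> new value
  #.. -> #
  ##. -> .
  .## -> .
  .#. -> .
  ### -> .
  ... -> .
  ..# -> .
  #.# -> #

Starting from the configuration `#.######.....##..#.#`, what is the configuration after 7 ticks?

.#..#..#......#.....

tick 1: .#......#......#..#.
tick 2: ..#......#......#..#
tick 3: #..#......#......#..
tick 4: .#..#......#......#.
tick 5: ..#..#......#......#
tick 6: #..#..#......#......
tick 7: .#..#..#......#.....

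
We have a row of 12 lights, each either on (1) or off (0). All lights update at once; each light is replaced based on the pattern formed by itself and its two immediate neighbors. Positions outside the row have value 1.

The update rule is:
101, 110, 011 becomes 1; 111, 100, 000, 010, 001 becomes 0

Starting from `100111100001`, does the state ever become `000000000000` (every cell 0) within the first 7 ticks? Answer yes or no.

no

100100100001
100000000001
100000000001  (fixed point — unchanged through tick 7)
tick 7 is 100000000001, still not uniform 0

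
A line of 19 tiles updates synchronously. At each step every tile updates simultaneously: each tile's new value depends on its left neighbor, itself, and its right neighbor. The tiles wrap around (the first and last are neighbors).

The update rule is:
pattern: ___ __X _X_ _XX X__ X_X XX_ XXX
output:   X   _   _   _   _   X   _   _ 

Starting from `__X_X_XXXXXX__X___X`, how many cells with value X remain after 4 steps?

16

___X_X__________X__
XX__X__XXXXXXXX___X
________________X__
XXXXXXXXXXXXXXX___X
count of X: 16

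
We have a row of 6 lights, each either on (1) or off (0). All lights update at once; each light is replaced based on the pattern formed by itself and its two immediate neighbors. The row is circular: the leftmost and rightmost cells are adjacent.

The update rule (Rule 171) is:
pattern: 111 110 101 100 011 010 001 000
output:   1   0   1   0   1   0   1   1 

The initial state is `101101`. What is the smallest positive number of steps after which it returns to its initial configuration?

011011
110110
101101

3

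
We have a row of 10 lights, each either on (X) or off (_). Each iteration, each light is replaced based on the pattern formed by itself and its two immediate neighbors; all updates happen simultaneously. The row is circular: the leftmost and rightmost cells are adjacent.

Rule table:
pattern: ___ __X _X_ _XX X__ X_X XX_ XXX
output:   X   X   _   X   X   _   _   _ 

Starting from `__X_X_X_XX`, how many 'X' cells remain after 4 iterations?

XX______X_
X_XXXXXX__
__X_____XX
XX_XXXXXX_
count of X: 8

8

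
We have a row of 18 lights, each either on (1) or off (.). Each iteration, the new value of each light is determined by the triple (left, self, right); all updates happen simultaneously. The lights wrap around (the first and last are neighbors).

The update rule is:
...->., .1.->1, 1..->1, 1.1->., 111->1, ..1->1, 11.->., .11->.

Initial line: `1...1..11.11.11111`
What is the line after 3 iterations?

iteration 1: .1.1111.......1111
iteration 2: .1..11.1.....1.11.
iteration 3: 1111...11...11...1

1111...11...11...1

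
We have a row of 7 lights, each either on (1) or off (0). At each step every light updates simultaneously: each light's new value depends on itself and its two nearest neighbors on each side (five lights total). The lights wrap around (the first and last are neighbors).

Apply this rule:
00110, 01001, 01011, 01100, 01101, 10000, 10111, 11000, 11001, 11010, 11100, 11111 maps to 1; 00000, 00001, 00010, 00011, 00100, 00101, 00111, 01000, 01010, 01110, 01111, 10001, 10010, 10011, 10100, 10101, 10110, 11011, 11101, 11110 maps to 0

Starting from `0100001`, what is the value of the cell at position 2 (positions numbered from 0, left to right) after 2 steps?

0

0001000
0000010
position 2 holds 0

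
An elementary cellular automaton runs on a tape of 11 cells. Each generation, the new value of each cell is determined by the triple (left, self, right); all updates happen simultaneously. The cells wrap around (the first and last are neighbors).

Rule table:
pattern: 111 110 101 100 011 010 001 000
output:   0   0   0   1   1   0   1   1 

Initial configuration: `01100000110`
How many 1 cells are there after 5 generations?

11011111101
00010000001
11101111110
10001000000
01110111111
count of 1: 9

9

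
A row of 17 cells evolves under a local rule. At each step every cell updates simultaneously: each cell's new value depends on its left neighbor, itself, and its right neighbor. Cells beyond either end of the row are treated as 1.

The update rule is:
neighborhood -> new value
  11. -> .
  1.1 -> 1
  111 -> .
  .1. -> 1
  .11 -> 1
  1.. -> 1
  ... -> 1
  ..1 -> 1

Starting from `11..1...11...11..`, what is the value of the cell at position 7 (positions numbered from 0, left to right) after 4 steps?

.

..1111111.1111.11
111......11...11.
...1111111.1111.1
1111......11...11
position 7 holds .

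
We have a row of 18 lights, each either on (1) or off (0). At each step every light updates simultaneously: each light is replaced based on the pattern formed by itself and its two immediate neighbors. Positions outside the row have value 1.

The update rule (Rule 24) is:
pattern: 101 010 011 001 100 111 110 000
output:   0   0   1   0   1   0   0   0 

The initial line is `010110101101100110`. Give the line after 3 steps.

step 1: 000100001001010100
step 2: 100010000100000010
step 3: 010001000010000000

010001000010000000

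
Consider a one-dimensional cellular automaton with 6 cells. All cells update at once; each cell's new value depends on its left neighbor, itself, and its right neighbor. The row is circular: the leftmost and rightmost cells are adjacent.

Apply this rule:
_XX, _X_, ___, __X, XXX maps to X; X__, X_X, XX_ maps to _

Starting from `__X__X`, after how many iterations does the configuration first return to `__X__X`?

iteration 1: _XX_XX
iteration 2: _X__X_
iteration 3: XX_XX_
iteration 4: X__X__
iteration 5: X_XX_X
iteration 6: __X__X

6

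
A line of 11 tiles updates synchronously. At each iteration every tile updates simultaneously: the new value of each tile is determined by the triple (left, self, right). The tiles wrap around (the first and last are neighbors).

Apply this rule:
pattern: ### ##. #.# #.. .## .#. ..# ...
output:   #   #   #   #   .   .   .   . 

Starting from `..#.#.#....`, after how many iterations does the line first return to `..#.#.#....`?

...#.#.#...
....#.#.#..
.....#.#.#.
......#.#.#
#......#.#.
.#......#.#
#.#......#.
.#.#......#
#.#.#......
.#.#.#.....
..#.#.#....

11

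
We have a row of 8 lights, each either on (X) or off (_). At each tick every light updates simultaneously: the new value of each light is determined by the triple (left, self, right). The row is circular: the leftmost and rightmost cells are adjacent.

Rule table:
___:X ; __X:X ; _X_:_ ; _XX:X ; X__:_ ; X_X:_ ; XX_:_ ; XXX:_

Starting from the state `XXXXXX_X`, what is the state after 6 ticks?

_______X
_XXXXXX_
XX______
X__XXXXX
__XX____
XXX__XXX

XXX__XXX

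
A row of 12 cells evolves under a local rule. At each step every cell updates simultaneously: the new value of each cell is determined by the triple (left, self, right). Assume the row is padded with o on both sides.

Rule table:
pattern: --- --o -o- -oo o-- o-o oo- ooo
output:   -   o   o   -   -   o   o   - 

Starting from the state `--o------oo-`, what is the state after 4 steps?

--o--oo-ooo-

-oo-----o-oo
o-o----ooo--
ooo---o--o-o
--o--oo-ooo-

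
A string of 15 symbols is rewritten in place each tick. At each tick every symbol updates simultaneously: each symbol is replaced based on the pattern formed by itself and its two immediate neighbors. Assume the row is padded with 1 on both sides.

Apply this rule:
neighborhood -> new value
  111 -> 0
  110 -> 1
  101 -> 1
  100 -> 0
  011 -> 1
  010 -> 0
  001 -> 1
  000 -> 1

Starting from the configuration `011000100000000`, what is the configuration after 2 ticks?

tick 1: 111011001111111
tick 2: 001111011000000

001111011000000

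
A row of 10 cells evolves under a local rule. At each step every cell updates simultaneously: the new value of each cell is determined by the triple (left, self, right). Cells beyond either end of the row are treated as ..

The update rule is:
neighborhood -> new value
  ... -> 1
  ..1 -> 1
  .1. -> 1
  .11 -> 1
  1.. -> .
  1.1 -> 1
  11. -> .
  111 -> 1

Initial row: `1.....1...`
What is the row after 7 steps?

1.11111.11
111111.11.
11111.11..
1111.11..1
111.11..11
11.11..11.
1.11..11..

1.11..11..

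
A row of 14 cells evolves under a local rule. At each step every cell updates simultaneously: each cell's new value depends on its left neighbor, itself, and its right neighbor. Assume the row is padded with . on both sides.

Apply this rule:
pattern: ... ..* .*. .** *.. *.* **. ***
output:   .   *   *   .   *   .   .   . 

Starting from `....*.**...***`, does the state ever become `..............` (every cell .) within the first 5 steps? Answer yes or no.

step 1: ...**...*.*...
step 2: ..*..*.**.**..
step 3: .*****......*.
step 4: *.....*....***
step 5: **...***..*...
step 5 is **...***..*..., still not uniform .

no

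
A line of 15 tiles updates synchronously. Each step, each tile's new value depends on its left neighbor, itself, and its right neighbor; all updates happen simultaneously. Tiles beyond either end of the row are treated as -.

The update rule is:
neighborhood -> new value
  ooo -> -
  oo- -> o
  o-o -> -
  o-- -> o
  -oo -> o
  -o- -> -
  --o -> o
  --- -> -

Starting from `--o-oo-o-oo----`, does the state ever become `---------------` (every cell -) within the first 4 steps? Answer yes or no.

-o--oo---ooo---
o-ooooo-oo-oo--
--o---o-oo-ooo-
-o-o-o--oo-o-oo
step 4 is -o-o-o--oo-o-oo, still not uniform -

no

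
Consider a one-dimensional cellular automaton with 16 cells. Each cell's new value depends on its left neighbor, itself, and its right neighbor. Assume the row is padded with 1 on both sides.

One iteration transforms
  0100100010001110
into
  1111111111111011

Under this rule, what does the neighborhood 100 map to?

At position 2 the neighborhood is 100; the next row has 1 there.

1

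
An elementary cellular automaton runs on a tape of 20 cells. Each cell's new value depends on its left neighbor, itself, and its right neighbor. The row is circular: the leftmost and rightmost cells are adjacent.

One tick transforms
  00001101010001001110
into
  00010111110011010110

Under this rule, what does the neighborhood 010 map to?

1

At position 7 the neighborhood is 010; the next row has 1 there.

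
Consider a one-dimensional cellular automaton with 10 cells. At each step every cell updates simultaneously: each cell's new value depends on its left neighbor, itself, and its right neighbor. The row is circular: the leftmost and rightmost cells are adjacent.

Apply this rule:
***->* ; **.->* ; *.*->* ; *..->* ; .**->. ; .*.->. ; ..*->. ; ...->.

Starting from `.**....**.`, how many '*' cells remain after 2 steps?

4

..**....**
*..**....*
count of *: 4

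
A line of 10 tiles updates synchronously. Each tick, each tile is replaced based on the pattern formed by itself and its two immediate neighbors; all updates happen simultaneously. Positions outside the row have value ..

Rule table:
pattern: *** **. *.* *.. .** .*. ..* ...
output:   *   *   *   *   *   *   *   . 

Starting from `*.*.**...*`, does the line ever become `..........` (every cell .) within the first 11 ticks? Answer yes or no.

no

*******.**
**********
**********  (fixed point — unchanged through tick 11)
tick 11 is **********, still not uniform .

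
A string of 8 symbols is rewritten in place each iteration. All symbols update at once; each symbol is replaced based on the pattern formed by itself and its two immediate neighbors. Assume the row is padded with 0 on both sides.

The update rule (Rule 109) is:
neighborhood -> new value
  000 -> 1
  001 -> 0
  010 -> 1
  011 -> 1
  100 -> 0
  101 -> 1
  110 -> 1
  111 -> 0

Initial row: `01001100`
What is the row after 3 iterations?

01001001

01001101
01001111
01001001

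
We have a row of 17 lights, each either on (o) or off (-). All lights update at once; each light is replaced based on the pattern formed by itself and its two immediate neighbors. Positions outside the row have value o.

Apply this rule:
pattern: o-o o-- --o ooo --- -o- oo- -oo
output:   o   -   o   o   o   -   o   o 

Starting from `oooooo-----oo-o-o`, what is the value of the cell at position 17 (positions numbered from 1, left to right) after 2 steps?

o

step 1: oooooo-ooooooo-oo
step 2: ooooooooooooooooo
position 17 holds o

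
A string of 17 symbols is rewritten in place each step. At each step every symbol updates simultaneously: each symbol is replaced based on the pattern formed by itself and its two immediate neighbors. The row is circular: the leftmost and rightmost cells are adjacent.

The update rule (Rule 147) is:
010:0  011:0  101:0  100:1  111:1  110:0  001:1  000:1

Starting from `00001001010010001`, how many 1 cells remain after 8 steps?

14

11110110001101110
01100001110000100
10011110101111011
01101100000110001
00000011111001110
11111101110110101
11111000100000000
01110111011111111
count of 1: 14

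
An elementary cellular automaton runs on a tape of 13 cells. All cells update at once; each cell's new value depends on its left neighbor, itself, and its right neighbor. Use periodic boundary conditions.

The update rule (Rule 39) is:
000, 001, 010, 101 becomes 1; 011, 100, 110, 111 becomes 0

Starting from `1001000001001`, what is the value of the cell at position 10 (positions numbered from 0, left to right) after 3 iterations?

0011011111010
1100100000110
0001101111001
position 10 holds 0

0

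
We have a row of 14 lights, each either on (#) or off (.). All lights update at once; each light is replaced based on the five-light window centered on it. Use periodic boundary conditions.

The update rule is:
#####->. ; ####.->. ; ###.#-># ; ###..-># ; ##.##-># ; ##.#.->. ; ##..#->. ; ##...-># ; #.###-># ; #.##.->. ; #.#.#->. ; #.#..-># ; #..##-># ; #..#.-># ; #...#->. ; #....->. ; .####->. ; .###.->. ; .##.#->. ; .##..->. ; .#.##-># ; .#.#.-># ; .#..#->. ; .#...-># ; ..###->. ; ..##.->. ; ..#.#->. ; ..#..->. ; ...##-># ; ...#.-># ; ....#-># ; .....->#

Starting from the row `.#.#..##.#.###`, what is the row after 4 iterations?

..##.#....##.#
.#...##.##...#
###.#..#..#.#.
#.#.#.#..#.#.#

#.#.#.#..#.#.#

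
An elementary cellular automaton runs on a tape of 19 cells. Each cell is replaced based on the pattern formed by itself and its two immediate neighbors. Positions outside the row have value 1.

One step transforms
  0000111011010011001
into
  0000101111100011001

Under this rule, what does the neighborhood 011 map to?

1

At position 4 the neighborhood is 011; the next row has 1 there.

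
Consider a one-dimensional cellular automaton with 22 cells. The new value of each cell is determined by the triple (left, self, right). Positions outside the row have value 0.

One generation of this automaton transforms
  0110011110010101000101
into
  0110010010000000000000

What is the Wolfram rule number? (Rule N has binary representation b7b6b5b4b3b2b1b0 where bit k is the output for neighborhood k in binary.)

position 6: 111 → 0  (bit 7 = 0)
position 2: 110 → 1  (bit 6 = 1)
position 12: 101 → 0  (bit 5 = 0)
position 3: 100 → 0  (bit 4 = 0)
position 1: 011 → 1  (bit 3 = 1)
position 11: 010 → 0  (bit 2 = 0)
position 0: 001 → 0  (bit 1 = 0)
position 17: 000 → 0  (bit 0 = 0)
bits b7..b0 = 01001000 = 72

72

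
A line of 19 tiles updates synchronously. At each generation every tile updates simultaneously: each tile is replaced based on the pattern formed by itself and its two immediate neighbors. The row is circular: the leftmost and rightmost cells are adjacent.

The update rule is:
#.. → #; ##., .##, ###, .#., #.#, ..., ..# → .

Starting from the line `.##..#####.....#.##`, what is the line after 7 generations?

.........#......#..

...#......#........
....#......#.......
.....#......#......
......#......#.....
.......#......#....
........#......#...
.........#......#..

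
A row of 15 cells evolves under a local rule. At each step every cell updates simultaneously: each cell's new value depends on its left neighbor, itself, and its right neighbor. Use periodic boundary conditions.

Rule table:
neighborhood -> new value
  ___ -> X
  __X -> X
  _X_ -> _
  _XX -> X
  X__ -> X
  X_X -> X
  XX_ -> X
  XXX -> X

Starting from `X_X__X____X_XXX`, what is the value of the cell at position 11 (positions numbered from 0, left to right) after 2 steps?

X

XX_XX_XXXX_XXXX
XXXXXXXXXXXXXXX
position 11 holds X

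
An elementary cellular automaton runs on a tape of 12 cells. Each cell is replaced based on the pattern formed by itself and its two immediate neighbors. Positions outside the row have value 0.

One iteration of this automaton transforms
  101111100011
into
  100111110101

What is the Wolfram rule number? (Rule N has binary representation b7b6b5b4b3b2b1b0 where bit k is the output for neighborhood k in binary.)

214

position 3: 111 → 1  (bit 7 = 1)
position 6: 110 → 1  (bit 6 = 1)
position 1: 101 → 0  (bit 5 = 0)
position 7: 100 → 1  (bit 4 = 1)
position 2: 011 → 0  (bit 3 = 0)
position 0: 010 → 1  (bit 2 = 1)
position 9: 001 → 1  (bit 1 = 1)
position 8: 000 → 0  (bit 0 = 0)
bits b7..b0 = 11010110 = 214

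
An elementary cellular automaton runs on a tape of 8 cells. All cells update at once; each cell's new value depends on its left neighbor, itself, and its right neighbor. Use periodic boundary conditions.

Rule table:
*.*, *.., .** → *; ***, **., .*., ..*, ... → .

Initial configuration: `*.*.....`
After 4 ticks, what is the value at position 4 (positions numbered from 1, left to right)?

tick 1: .*.*....
tick 2: ..*.*...
tick 3: ...*.*..
tick 4: ....*.*.
position 4 holds .

.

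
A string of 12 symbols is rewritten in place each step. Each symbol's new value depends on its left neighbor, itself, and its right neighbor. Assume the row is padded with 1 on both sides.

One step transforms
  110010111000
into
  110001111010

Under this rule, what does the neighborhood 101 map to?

1

At position 5 the neighborhood is 101; the next row has 1 there.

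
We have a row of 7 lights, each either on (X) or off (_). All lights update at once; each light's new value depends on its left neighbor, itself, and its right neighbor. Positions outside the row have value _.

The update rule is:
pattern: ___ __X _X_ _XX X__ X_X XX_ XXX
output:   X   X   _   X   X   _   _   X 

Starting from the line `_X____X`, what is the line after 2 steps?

__XXX_X

X_XXXX_
__XXX_X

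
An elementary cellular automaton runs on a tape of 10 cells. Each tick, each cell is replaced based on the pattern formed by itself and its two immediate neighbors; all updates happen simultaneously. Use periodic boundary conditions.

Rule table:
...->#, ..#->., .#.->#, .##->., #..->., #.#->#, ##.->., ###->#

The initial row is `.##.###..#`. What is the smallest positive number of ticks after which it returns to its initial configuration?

#..#.#...#
...###.#..
##..#.##.#
#...##..#.
#.#.....##
.##.###..#

6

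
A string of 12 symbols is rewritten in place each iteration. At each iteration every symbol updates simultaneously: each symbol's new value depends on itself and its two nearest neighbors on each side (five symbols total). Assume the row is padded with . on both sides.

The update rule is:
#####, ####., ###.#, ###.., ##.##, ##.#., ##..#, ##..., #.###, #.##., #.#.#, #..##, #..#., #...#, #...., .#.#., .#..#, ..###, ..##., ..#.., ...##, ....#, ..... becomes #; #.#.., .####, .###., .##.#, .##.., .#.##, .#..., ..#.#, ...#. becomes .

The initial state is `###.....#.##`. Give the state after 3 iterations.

#...#.####..

#.#####...#.
..#.#####.#.
#...#.####..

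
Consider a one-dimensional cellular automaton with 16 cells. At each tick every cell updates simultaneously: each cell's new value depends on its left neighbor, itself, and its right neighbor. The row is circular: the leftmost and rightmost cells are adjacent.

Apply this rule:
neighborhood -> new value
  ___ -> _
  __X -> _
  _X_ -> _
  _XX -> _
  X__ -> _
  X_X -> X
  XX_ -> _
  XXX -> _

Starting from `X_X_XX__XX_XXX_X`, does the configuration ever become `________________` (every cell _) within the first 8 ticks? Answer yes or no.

_X_X______X___X_
__X_____________
________________
all cells are _ at tick 3

yes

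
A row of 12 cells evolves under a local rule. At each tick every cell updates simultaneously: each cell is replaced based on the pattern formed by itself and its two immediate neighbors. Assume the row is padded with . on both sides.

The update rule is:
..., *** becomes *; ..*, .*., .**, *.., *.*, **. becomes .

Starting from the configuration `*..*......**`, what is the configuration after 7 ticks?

tick 1: .....****...
tick 2: ****..**..**
tick 3: .**.........
tick 4: ....********
tick 5: ***..******.
tick 6: .*....****..
tick 7: ...**..**..*

...**..**..*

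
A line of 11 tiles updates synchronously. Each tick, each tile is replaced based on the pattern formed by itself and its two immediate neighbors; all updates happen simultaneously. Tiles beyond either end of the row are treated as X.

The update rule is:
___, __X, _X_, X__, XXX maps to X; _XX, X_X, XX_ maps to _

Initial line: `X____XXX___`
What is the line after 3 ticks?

XX__XXXXX_X

_XXXX_X_XXX
__XX__X__XX
XX__XXXXX_X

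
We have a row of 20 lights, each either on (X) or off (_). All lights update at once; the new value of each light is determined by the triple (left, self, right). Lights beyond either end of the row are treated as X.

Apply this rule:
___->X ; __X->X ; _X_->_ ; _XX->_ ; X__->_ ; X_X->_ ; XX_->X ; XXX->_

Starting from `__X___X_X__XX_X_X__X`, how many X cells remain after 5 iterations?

_X__XX____X_X_____X_
___X_X_XXX____XXXX__
_XX______X_XXX___X_X
__X_XXXXX____X_XX___
_X______X_XXX___X_XX
count of X: 8

8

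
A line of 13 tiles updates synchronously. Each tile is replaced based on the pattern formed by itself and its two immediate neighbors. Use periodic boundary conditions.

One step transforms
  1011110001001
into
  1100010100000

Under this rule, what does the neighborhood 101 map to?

At position 1 the neighborhood is 101; the next row has 1 there.

1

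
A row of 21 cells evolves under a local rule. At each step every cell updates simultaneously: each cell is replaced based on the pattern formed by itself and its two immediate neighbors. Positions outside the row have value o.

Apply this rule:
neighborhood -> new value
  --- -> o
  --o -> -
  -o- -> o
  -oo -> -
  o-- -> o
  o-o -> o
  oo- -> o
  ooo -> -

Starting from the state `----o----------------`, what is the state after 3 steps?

ooo-oooooooooooooooo-
--oo---------------oo
o--ooooooooooooooo---

o--ooooooooooooooo---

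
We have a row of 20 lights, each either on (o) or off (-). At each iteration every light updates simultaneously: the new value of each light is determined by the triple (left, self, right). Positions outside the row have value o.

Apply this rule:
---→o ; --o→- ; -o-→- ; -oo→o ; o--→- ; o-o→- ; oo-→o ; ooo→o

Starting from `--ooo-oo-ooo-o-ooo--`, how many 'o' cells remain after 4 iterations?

--ooo-oo-ooo---ooo--
--ooo-oo-ooo-o-ooo--  (repeats iteration 0; period 2)
iteration 4: --ooo-oo-ooo-o-ooo--
count of o: 12

12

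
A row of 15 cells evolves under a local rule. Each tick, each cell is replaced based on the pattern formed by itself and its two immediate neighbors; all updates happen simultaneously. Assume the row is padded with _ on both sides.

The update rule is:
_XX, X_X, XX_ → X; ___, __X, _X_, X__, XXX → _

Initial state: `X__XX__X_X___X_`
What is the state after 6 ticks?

___XX___X______
___XX__________
___XX__________  (fixed point — unchanged through tick 6)

___XX__________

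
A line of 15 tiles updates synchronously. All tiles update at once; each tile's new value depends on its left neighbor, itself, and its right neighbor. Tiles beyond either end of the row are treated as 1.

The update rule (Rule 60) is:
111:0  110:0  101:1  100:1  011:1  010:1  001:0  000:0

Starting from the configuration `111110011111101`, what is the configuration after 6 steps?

100111111111110

000001010000011
100001111000010
010001000100011
111001100110010
000101010101011
100111111111110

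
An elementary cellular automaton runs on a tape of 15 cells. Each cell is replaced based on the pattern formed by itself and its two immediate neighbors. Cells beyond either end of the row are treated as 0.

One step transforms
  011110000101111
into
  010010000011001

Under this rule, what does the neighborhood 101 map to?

1

At position 10 the neighborhood is 101; the next row has 1 there.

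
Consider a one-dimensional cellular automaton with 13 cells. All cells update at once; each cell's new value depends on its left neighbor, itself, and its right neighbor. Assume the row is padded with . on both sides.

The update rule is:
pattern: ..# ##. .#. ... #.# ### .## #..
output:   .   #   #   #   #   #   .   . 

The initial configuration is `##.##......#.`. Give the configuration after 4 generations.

#...####.###.

.##.#.####.#.
..####.#####.
#..####.####.
#...####.###.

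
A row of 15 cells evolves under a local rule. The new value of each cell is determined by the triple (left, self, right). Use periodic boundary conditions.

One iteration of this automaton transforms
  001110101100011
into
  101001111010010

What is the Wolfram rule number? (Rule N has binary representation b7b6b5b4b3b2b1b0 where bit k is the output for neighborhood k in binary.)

60

position 3: 111 → 0  (bit 7 = 0)
position 4: 110 → 0  (bit 6 = 0)
position 5: 101 → 1  (bit 5 = 1)
position 0: 100 → 1  (bit 4 = 1)
position 2: 011 → 1  (bit 3 = 1)
position 6: 010 → 1  (bit 2 = 1)
position 1: 001 → 0  (bit 1 = 0)
position 11: 000 → 0  (bit 0 = 0)
bits b7..b0 = 00111100 = 60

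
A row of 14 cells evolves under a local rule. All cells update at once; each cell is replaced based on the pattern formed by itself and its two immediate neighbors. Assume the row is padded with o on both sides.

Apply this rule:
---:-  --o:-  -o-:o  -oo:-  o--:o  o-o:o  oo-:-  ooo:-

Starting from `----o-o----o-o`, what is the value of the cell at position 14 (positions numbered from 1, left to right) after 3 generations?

o---oooo---oo-
-o------o----o
ooo-----oo----
position 14 holds -

-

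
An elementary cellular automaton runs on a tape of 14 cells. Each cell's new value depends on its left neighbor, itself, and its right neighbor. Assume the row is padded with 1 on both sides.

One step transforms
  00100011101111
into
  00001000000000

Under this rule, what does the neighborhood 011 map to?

At position 6 the neighborhood is 011; the next row has 0 there.

0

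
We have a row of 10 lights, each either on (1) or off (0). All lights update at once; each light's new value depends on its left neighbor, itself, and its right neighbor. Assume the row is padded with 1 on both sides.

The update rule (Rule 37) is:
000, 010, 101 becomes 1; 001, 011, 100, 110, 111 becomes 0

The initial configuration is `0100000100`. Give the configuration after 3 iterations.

0010100000

iteration 1: 1101110100
iteration 2: 0010001100
iteration 3: 0010100000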